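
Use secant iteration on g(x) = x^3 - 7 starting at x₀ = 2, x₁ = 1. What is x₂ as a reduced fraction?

13/7

g(2) = 1, g(1) = -6. x₂ = 1 - (-6)·(1 - 2)/((-6) - 1) = 13/7.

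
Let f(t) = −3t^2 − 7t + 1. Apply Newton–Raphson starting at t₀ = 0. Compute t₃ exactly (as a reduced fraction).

f'(t) = −6t − 7.
f(0) = 1, f'(0) = −7, so t₁ = 0 − 1/(−7) = 1/7.
f(1/7) = −3/49, f'(1/7) = −55/7, so t₂ = (1/7) − (−3/49)/(−55/7) = 52/385.
f(52/385) = −27/148225, f'(52/385) = −3007/385, so t₃ = (52/385) − (−27/148225)/(−3007/385) = 156337/1157695.

156337/1157695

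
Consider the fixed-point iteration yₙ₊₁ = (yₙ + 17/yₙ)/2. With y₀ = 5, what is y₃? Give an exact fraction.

187457/45465

y₁ = (5 + 17/5)/2 = 21/5.
y₂ = (21/5 + 17/(21/5))/2 = 433/105.
y₃ = (433/105 + 17/(433/105))/2 = 187457/45465.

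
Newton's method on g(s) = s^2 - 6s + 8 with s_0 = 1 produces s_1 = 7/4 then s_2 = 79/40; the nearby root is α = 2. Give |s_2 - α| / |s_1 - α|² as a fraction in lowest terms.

2/5

s_1 - α = 7/4 - 2 = -1/4, so |s_1 - α| = 1/4.
s_2 - α = 79/40 - 2 = -1/40, so |s_2 - α| = 1/40.
|s_1 - α|² = 1/16.
Ratio = (1/40) / (1/16) = 2/5.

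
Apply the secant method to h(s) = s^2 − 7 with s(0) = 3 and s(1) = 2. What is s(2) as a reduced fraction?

h(3) = 2, h(2) = −3. s(2) = 2 − (−3)·(2 − 3)/((−3) − 2) = 13/5.

13/5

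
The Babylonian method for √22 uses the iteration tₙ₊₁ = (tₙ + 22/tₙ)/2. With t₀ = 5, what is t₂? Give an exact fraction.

t₁ = (5 + 22/5)/2 = 47/10.
t₂ = (47/10 + 22/(47/10))/2 = 4409/940.

4409/940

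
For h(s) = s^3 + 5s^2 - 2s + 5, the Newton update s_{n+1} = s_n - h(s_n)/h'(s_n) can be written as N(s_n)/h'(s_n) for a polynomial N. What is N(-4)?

h'(s) = 3s^2 + 10s - 2.
N(s) = s·h'(s) - h(s) = s·(3s^2 + 10s - 2) - (s^3 + 5s^2 - 2s + 5) = 2s^3 + 5s^2 - 5.
N(-4) = -53.

-53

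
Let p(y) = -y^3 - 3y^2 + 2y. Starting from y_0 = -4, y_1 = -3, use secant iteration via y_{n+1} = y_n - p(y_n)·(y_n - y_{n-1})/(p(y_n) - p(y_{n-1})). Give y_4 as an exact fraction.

p(-4) = 8, p(-3) = -6. y_2 = (-3) - (-6)·((-3) - (-4))/((-6) - 8) = -24/7.
p(-3) = -6, p(-24/7) = -624/343. y_3 = (-24/7) - (-624/343)·((-24/7) - (-3))/((-624/343) - (-6)) = -864/239.
p(-24/7) = -624/343, p(-864/239) = 11029824/13651919. y_4 = (-864/239) - (11029824/13651919)·((-864/239) - (-24/7))/((11029824/13651919) - (-624/343)) = -70139520/19714787.

-70139520/19714787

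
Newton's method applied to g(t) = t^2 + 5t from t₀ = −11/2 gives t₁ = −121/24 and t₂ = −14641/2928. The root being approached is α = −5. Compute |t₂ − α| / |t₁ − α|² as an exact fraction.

12/61

t₁ − α = −121/24 − (−5) = −121/24 + 5 = −1/24, so |t₁ − α| = 1/24.
t₂ − α = −14641/2928 − (−5) = −14641/2928 + 5 = −1/2928, so |t₂ − α| = 1/2928.
|t₁ − α|² = 1/576.
Ratio = (1/2928) / (1/576) = 12/61.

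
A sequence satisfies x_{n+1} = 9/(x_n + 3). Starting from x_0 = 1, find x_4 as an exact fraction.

x_1 = 9/(1 + 3) = 9/4.
x_2 = 9/(9/4 + 3) = 12/7.
x_3 = 9/(12/7 + 3) = 21/11.
x_4 = 9/(21/11 + 3) = 11/6.

11/6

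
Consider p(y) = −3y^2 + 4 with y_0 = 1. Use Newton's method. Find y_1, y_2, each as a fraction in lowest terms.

p'(y) = −6y.
p(1) = 1, p'(1) = −6, so y_1 = 1 − 1/(−6) = 7/6.
p(7/6) = −1/12, p'(7/6) = −7, so y_2 = (7/6) − (−1/12)/(−7) = 97/84.

y_1 = 7/6, y_2 = 97/84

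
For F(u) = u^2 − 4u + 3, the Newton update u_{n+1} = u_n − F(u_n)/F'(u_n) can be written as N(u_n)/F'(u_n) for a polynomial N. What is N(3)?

6

F'(u) = 2u − 4.
N(u) = u·F'(u) − F(u) = u·(2u − 4) − (u^2 − 4u + 3) = u^2 − 3.
N(3) = 6.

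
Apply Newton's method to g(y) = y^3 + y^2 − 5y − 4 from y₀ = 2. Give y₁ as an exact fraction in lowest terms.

24/11

g'(y) = 3y^2 + 2y − 5.
g(2) = −2, g'(2) = 11, so y₁ = 2 − (−2)/11 = 24/11.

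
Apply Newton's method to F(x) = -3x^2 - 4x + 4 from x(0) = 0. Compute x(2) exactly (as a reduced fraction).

7/10

F'(x) = -6x - 4.
F(0) = 4, F'(0) = -4, so x(1) = 0 - 4/(-4) = 1.
F(1) = -3, F'(1) = -10, so x(2) = 1 - (-3)/(-10) = 7/10.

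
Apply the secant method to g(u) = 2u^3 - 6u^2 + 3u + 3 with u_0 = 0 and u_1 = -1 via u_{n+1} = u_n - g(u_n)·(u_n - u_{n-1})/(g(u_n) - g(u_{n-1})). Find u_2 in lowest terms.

-3/11

g(0) = 3, g(-1) = -8. u_2 = (-1) - (-8)·((-1) - 0)/((-8) - 3) = -3/11.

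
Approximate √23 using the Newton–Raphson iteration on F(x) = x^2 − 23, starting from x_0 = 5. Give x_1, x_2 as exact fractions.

x_1 = 24/5, x_2 = 1151/240

F'(x) = 2x.
F(5) = 2, F'(5) = 10, so x_1 = 5 − 2/10 = 24/5.
F(24/5) = 1/25, F'(24/5) = 48/5, so x_2 = (24/5) − (1/25)/(48/5) = 1151/240.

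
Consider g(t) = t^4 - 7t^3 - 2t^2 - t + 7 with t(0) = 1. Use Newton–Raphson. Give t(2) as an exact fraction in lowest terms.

g'(t) = 4t^3 - 21t^2 - 4t - 1.
g(1) = -2, g'(1) = -22, so t(1) = 1 - (-2)/(-22) = 10/11.
g(10/11) = -2023/14641, g'(10/11) = -25271/1331, so t(2) = (10/11) - (-2023/14641)/(-25271/1331) = 250687/277981.

250687/277981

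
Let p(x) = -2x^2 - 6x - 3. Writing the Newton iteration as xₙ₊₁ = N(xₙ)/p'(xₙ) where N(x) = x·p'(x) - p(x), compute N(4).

p'(x) = -4x - 6.
N(x) = x·p'(x) - p(x) = x·(-4x - 6) - (-2x^2 - 6x - 3) = -2x^2 + 3.
N(4) = -29.

-29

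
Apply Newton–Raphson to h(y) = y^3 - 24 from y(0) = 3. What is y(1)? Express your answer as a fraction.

26/9

h'(y) = 3y^2.
h(3) = 3, h'(3) = 27, so y(1) = 3 - 3/27 = 26/9.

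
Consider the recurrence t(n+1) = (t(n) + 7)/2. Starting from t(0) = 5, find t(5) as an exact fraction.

t(1) = (5 + 7)/2 = 6.
t(2) = (6 + 7)/2 = 13/2.
t(3) = ((13/2) + 7)/2 = 27/4.
t(4) = ((27/4) + 7)/2 = 55/8.
t(5) = ((55/8) + 7)/2 = 111/16.

111/16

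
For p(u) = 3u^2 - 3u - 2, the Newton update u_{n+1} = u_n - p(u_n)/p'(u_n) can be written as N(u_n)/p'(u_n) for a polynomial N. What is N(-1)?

p'(u) = 6u - 3.
N(u) = u·p'(u) - p(u) = u·(6u - 3) - (3u^2 - 3u - 2) = 3u^2 + 2.
N(-1) = 5.

5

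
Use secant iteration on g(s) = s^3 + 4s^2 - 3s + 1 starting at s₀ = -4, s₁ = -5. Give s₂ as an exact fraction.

g(-4) = 13, g(-5) = -9. s₂ = (-5) - (-9)·((-5) - (-4))/((-9) - 13) = -101/22.

-101/22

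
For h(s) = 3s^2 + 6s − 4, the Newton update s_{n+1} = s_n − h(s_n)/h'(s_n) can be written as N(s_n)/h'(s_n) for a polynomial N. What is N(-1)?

h'(s) = 6s + 6.
N(s) = s·h'(s) − h(s) = s·(6s + 6) − (3s^2 + 6s − 4) = 3s^2 + 4.
N(-1) = 7.

7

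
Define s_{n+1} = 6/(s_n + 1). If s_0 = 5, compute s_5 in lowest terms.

30/17

s_1 = 6/(5 + 1) = 1.
s_2 = 6/(1 + 1) = 3.
s_3 = 6/(3 + 1) = 3/2.
s_4 = 6/(3/2 + 1) = 12/5.
s_5 = 6/(12/5 + 1) = 30/17.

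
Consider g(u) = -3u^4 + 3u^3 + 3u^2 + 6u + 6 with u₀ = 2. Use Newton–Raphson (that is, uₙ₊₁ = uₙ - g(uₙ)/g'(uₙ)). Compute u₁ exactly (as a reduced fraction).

g'(u) = -12u^3 + 9u^2 + 6u + 6.
g(2) = 6, g'(2) = -42, so u₁ = 2 - 6/(-42) = 15/7.

15/7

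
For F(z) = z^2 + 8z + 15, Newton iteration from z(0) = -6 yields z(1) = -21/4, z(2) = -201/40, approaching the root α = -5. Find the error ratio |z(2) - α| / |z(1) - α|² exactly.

2/5

z(1) - α = -21/4 - (-5) = -21/4 + 5 = -1/4, so |z(1) - α| = 1/4.
z(2) - α = -201/40 - (-5) = -201/40 + 5 = -1/40, so |z(2) - α| = 1/40.
|z(1) - α|² = 1/16.
Ratio = (1/40) / (1/16) = 2/5.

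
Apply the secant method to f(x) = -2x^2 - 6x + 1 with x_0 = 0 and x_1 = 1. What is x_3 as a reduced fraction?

f(0) = 1, f(1) = -7. x_2 = 1 - (-7)·(1 - 0)/((-7) - 1) = 1/8.
f(1) = -7, f(1/8) = 7/32. x_3 = (1/8) - (7/32)·((1/8) - 1)/((7/32) - (-7)) = 5/33.

5/33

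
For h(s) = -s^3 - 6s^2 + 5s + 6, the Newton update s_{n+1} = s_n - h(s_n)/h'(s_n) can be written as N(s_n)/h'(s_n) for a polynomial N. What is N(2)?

-46

h'(s) = -3s^2 - 12s + 5.
N(s) = s·h'(s) - h(s) = s·(-3s^2 - 12s + 5) - (-s^3 - 6s^2 + 5s + 6) = -2s^3 - 6s^2 - 6.
N(2) = -46.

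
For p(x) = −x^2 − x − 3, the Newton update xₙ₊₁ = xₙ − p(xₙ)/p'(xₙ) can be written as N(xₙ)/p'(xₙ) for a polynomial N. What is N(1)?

p'(x) = −2x − 1.
N(x) = x·p'(x) − p(x) = x·(−2x − 1) − (−x^2 − x − 3) = −x^2 + 3.
N(1) = 2.

2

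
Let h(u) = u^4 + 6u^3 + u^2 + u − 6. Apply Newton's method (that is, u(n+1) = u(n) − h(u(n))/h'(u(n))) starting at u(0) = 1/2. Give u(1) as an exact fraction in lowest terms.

h'(u) = 4u^3 + 18u^2 + 2u + 1.
h(1/2) = −71/16, h'(1/2) = 7, so u(1) = (1/2) − (−71/16)/7 = 127/112.

127/112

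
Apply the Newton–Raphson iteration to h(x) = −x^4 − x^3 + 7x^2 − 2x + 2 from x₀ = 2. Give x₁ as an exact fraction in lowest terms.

19/9

h'(x) = −4x^3 − 3x^2 + 14x − 2.
h(2) = 2, h'(2) = −18, so x₁ = 2 − 2/(−18) = 19/9.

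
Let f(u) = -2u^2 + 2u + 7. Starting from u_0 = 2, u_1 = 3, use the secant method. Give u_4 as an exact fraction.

173/71

f(2) = 3, f(3) = -5. u_2 = 3 - (-5)·(3 - 2)/((-5) - 3) = 19/8.
f(3) = -5, f(19/8) = 15/32. u_3 = (19/8) - (15/32)·((19/8) - 3)/((15/32) - (-5)) = 17/7.
f(19/8) = 15/32, f(17/7) = 3/49. u_4 = (17/7) - (3/49)·((17/7) - (19/8))/((3/49) - (15/32)) = 173/71.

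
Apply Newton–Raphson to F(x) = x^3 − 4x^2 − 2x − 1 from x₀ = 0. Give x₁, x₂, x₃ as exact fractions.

x₁ = −1/2, x₂ = −1/11, x₃ = −1285/1661

F'(x) = 3x^2 − 8x − 2.
F(0) = −1, F'(0) = −2, so x₁ = 0 − (−1)/(−2) = −1/2.
F(−1/2) = −9/8, F'(−1/2) = 11/4, so x₂ = (−1/2) − (−9/8)/(11/4) = −1/11.
F(−1/11) = −1134/1331, F'(−1/11) = −151/121, so x₃ = (−1/11) − (−1134/1331)/(−151/121) = −1285/1661.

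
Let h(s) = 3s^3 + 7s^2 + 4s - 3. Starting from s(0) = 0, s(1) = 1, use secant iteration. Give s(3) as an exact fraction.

1035/3191

h(0) = -3, h(1) = 11. s(2) = 1 - 11·(1 - 0)/(11 - (-3)) = 3/14.
h(1) = 11, h(3/14) = -4917/2744. s(3) = (3/14) - (-4917/2744)·((3/14) - 1)/((-4917/2744) - 11) = 1035/3191.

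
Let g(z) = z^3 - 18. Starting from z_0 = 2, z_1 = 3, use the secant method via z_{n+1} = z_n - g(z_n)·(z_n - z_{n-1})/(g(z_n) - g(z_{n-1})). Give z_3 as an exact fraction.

2402/921

g(2) = -10, g(3) = 9. z_2 = 3 - 9·(3 - 2)/(9 - (-10)) = 48/19.
g(3) = 9, g(48/19) = -12870/6859. z_3 = (48/19) - (-12870/6859)·((48/19) - 3)/((-12870/6859) - 9) = 2402/921.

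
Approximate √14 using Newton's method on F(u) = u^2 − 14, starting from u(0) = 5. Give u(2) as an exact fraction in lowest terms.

2921/780

F'(u) = 2u.
F(5) = 11, F'(5) = 10, so u(1) = 5 − 11/10 = 39/10.
F(39/10) = 121/100, F'(39/10) = 39/5, so u(2) = (39/10) − (121/100)/(39/5) = 2921/780.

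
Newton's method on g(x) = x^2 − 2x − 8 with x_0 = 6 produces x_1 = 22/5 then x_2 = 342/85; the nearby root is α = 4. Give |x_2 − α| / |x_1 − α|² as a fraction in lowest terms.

x_1 − α = 22/5 − 4 = 2/5, so |x_1 − α| = 2/5.
x_2 − α = 342/85 − 4 = 2/85, so |x_2 − α| = 2/85.
|x_1 − α|² = 4/25.
Ratio = (2/85) / (4/25) = 5/34.

5/34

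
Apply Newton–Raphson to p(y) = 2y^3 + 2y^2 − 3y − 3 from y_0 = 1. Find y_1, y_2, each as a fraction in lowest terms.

y_1 = 9/7, y_2 = 1693/1379

p'(y) = 6y^2 + 4y − 3.
p(1) = −2, p'(1) = 7, so y_1 = 1 − (−2)/7 = 9/7.
p(9/7) = 240/343, p'(9/7) = 591/49, so y_2 = (9/7) − (240/343)/(591/49) = 1693/1379.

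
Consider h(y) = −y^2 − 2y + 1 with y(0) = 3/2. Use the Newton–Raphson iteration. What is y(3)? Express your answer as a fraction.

h'(y) = −2y − 2.
h(3/2) = −17/4, h'(3/2) = −5, so y(1) = (3/2) − (−17/4)/(−5) = 13/20.
h(13/20) = −289/400, h'(13/20) = −33/10, so y(2) = (13/20) − (−289/400)/(−33/10) = 569/1320.
h(569/1320) = −83521/1742400, h'(569/1320) = −1889/660, so y(3) = (569/1320) − (−83521/1742400)/(−1889/660) = 2066161/4986960.

2066161/4986960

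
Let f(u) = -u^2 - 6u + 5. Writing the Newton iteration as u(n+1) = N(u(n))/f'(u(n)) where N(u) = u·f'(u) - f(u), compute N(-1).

-6

f'(u) = -2u - 6.
N(u) = u·f'(u) - f(u) = u·(-2u - 6) - (-u^2 - 6u + 5) = -u^2 - 5.
N(-1) = -6.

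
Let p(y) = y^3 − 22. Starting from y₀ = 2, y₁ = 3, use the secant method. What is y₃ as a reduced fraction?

24946/8917

p(2) = −14, p(3) = 5. y₂ = 3 − 5·(3 − 2)/(5 − (−14)) = 52/19.
p(3) = 5, p(52/19) = −10290/6859. y₃ = (52/19) − (−10290/6859)·((52/19) − 3)/((−10290/6859) − 5) = 24946/8917.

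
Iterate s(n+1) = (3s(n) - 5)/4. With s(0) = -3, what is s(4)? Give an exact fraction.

-559/128

s(1) = (3·(-3) - 5)/4 = -7/2.
s(2) = (3·(-7/2) - 5)/4 = -31/8.
s(3) = (3·(-31/8) - 5)/4 = -133/32.
s(4) = (3·(-133/32) - 5)/4 = -559/128.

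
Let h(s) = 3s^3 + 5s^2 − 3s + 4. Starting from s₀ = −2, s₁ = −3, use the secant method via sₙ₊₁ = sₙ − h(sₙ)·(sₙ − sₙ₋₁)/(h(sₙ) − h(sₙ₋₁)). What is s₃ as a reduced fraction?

−62500/27281

h(−2) = 6, h(−3) = −23. s₂ = (−3) − (−23)·((−3) − (−2))/((−23) − 6) = −64/29.
h(−3) = −23, h(−64/29) = 66516/24389. s₃ = (−64/29) − (66516/24389)·((−64/29) − (−3))/((66516/24389) − (−23)) = −62500/27281.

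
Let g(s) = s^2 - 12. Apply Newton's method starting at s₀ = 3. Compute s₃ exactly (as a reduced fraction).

g'(s) = 2s.
g(3) = -3, g'(3) = 6, so s₁ = 3 - (-3)/6 = 7/2.
g(7/2) = 1/4, g'(7/2) = 7, so s₂ = (7/2) - (1/4)/7 = 97/28.
g(97/28) = 1/784, g'(97/28) = 97/14, so s₃ = (97/28) - (1/784)/(97/14) = 18817/5432.

18817/5432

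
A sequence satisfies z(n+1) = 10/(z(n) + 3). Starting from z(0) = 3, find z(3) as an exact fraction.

z(1) = 10/(3 + 3) = 5/3.
z(2) = 10/(5/3 + 3) = 15/7.
z(3) = 10/(15/7 + 3) = 35/18.

35/18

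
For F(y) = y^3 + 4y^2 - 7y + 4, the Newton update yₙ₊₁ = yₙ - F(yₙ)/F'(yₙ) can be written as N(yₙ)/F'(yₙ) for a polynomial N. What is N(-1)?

-2

F'(y) = 3y^2 + 8y - 7.
N(y) = y·F'(y) - F(y) = y·(3y^2 + 8y - 7) - (y^3 + 4y^2 - 7y + 4) = 2y^3 + 4y^2 - 4.
N(-1) = -2.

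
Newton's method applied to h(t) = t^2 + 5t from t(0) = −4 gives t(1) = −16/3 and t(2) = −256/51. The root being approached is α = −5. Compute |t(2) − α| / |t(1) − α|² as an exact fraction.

3/17

t(1) − α = −16/3 − (−5) = −16/3 + 5 = −1/3, so |t(1) − α| = 1/3.
t(2) − α = −256/51 − (−5) = −256/51 + 5 = −1/51, so |t(2) − α| = 1/51.
|t(1) − α|² = 1/9.
Ratio = (1/51) / (1/9) = 3/17.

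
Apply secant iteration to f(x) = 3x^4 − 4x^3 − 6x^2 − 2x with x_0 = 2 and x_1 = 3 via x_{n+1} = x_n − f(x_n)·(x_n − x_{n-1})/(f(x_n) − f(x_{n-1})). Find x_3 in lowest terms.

1741642/783789

f(2) = −12, f(3) = 75. x_2 = 3 − 75·(3 − 2)/(75 − (−12)) = 62/29.
f(3) = 75, f(62/29) = −5738100/707281. x_3 = (62/29) − (−5738100/707281)·((62/29) − 3)/((−5738100/707281) − 75) = 1741642/783789.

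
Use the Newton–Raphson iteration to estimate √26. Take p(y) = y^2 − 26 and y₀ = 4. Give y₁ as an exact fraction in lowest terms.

p'(y) = 2y.
p(4) = −10, p'(4) = 8, so y₁ = 4 − (−10)/8 = 21/4.

21/4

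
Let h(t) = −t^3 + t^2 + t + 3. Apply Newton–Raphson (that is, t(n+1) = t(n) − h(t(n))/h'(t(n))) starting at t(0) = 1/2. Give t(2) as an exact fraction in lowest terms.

−3801/2635

h'(t) = −3t^2 + 2t + 1.
h(1/2) = 29/8, h'(1/2) = 5/4, so t(1) = (1/2) − (29/8)/(5/4) = −12/5.
h(−12/5) = 2523/125, h'(−12/5) = −527/25, so t(2) = (−12/5) − (2523/125)/(−527/25) = −3801/2635.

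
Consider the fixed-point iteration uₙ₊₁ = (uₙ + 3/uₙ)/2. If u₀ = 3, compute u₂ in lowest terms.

u₁ = (3 + 3/3)/2 = 2.
u₂ = (2 + 3/2)/2 = 7/4.

7/4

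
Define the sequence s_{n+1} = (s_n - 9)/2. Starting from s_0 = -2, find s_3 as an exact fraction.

s_1 = ((-2) - 9)/2 = -11/2.
s_2 = ((-11/2) - 9)/2 = -29/4.
s_3 = ((-29/4) - 9)/2 = -65/8.

-65/8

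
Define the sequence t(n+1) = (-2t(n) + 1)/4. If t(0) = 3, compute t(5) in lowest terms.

t(1) = (-2·3 + 1)/4 = -5/4.
t(2) = (-2·(-5/4) + 1)/4 = 7/8.
t(3) = (-2·(7/8) + 1)/4 = -3/16.
t(4) = (-2·(-3/16) + 1)/4 = 11/32.
t(5) = (-2·(11/32) + 1)/4 = 5/64.

5/64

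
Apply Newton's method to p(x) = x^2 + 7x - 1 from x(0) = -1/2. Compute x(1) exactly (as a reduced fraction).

p'(x) = 2x + 7.
p(-1/2) = -17/4, p'(-1/2) = 6, so x(1) = (-1/2) - (-17/4)/6 = 5/24.

5/24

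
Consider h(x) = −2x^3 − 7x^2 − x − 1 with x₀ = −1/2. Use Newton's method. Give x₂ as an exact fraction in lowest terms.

−2855/702

h'(x) = −6x^2 − 14x − 1.
h(−1/2) = −2, h'(−1/2) = 9/2, so x₁ = (−1/2) − (−2)/(9/2) = −1/18.
h(−1/18) = −704/729, h'(−1/18) = −13/54, so x₂ = (−1/18) − (−704/729)/(−13/54) = −2855/702.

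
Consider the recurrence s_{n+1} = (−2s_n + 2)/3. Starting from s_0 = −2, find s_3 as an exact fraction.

s_1 = (−2·(−2) + 2)/3 = 2.
s_2 = (−2·2 + 2)/3 = −2/3.
s_3 = (−2·(−2/3) + 2)/3 = 10/9.

10/9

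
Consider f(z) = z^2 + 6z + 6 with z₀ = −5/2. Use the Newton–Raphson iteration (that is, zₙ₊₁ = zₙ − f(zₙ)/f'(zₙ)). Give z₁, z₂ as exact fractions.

z₁ = 1/4, z₂ = −95/104

f'(z) = 2z + 6.
f(−5/2) = −11/4, f'(−5/2) = 1, so z₁ = (−5/2) − (−11/4)/1 = 1/4.
f(1/4) = 121/16, f'(1/4) = 13/2, so z₂ = (1/4) − (121/16)/(13/2) = −95/104.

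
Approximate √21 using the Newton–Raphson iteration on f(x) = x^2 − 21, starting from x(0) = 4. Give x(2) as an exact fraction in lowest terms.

f'(x) = 2x.
f(4) = −5, f'(4) = 8, so x(1) = 4 − (−5)/8 = 37/8.
f(37/8) = 25/64, f'(37/8) = 37/4, so x(2) = (37/8) − (25/64)/(37/4) = 2713/592.

2713/592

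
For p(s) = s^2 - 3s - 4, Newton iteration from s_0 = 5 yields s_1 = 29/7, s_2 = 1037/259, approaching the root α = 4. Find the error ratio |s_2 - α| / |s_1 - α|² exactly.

s_1 - α = 29/7 - 4 = 1/7, so |s_1 - α| = 1/7.
s_2 - α = 1037/259 - 4 = 1/259, so |s_2 - α| = 1/259.
|s_1 - α|² = 1/49.
Ratio = (1/259) / (1/49) = 7/37.

7/37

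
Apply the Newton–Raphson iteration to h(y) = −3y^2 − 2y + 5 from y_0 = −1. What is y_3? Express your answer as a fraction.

−1367/820

h'(y) = −6y − 2.
h(−1) = 4, h'(−1) = 4, so y_1 = (−1) − 4/4 = −2.
h(−2) = −3, h'(−2) = 10, so y_2 = (−2) − (−3)/10 = −17/10.
h(−17/10) = −27/100, h'(−17/10) = 41/5, so y_3 = (−17/10) − (−27/100)/(41/5) = −1367/820.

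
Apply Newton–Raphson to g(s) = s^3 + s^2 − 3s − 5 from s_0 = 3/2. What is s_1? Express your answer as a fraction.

g'(s) = 3s^2 + 2s − 3.
g(3/2) = −31/8, g'(3/2) = 27/4, so s_1 = (3/2) − (−31/8)/(27/4) = 56/27.

56/27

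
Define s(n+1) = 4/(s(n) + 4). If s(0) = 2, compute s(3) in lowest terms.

14/17

s(1) = 4/(2 + 4) = 2/3.
s(2) = 4/(2/3 + 4) = 6/7.
s(3) = 4/(6/7 + 4) = 14/17.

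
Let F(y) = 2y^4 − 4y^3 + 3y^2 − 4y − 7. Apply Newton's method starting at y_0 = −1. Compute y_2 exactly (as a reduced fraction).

F'(y) = 8y^3 − 12y^2 + 6y − 4.
F(−1) = 6, F'(−1) = −30, so y_1 = (−1) − 6/(−30) = −4/5.
F(−4/5) = 617/625, F'(−4/5) = −2572/125, so y_2 = (−4/5) − (617/625)/(−2572/125) = −9671/12860.

−9671/12860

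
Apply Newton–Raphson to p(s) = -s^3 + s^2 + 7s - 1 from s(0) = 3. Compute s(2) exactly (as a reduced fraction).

5855/1869

p'(s) = -3s^2 + 2s + 7.
p(3) = 2, p'(3) = -14, so s(1) = 3 - 2/(-14) = 22/7.
p(22/7) = -57/343, p'(22/7) = -801/49, so s(2) = (22/7) - (-57/343)/(-801/49) = 5855/1869.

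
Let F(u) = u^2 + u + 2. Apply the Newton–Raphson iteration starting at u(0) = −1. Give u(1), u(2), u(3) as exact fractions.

u(1) = 1, u(2) = −1/3, u(3) = −17/3

F'(u) = 2u + 1.
F(−1) = 2, F'(−1) = −1, so u(1) = (−1) − 2/(−1) = 1.
F(1) = 4, F'(1) = 3, so u(2) = 1 − 4/3 = −1/3.
F(−1/3) = 16/9, F'(−1/3) = 1/3, so u(3) = (−1/3) − (16/9)/(1/3) = −17/3.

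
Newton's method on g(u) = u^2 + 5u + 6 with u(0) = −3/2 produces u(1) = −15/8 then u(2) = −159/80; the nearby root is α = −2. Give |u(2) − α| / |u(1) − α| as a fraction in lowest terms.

1/10

u(1) − α = −15/8 − (−2) = −15/8 + 2 = 1/8, so |u(1) − α| = 1/8.
u(2) − α = −159/80 − (−2) = −159/80 + 2 = 1/80, so |u(2) − α| = 1/80.
Ratio = (1/80) / (1/8) = 1/10.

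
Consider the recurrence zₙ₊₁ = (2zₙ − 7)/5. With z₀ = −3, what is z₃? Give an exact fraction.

z₁ = (2·(−3) − 7)/5 = −13/5.
z₂ = (2·(−13/5) − 7)/5 = −61/25.
z₃ = (2·(−61/25) − 7)/5 = −297/125.

−297/125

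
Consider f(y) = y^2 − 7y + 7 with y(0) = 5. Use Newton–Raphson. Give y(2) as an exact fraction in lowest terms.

29/5

f'(y) = 2y − 7.
f(5) = −3, f'(5) = 3, so y(1) = 5 − (−3)/3 = 6.
f(6) = 1, f'(6) = 5, so y(2) = 6 − 1/5 = 29/5.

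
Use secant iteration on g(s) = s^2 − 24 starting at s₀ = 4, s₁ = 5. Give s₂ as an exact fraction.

g(4) = −8, g(5) = 1. s₂ = 5 − 1·(5 − 4)/(1 − (−8)) = 44/9.

44/9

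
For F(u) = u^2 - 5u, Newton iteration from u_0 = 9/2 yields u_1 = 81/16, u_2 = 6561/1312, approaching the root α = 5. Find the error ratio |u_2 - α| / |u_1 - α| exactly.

1/82

u_1 - α = 81/16 - 5 = 1/16, so |u_1 - α| = 1/16.
u_2 - α = 6561/1312 - 5 = 1/1312, so |u_2 - α| = 1/1312.
Ratio = (1/1312) / (1/16) = 1/82.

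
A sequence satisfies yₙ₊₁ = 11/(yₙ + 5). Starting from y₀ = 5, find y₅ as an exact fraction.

30206/18295

y₁ = 11/(5 + 5) = 11/10.
y₂ = 11/(11/10 + 5) = 110/61.
y₃ = 11/(110/61 + 5) = 671/415.
y₄ = 11/(671/415 + 5) = 4565/2746.
y₅ = 11/(4565/2746 + 5) = 30206/18295.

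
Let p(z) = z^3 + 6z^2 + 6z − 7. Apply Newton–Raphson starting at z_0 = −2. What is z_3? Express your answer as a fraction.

−121007/47943

p'(z) = 3z^2 + 12z + 6.
p(−2) = −3, p'(−2) = −6, so z_1 = (−2) − (−3)/(−6) = −5/2.
p(−5/2) = −1/8, p'(−5/2) = −21/4, so z_2 = (−5/2) − (−1/8)/(−21/4) = −53/21.
p(−53/21) = −8/9261, p'(−53/21) = −761/147, so z_3 = (−53/21) − (−8/9261)/(−761/147) = −121007/47943.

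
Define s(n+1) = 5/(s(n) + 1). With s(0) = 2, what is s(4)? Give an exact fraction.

115/63

s(1) = 5/(2 + 1) = 5/3.
s(2) = 5/(5/3 + 1) = 15/8.
s(3) = 5/(15/8 + 1) = 40/23.
s(4) = 5/(40/23 + 1) = 115/63.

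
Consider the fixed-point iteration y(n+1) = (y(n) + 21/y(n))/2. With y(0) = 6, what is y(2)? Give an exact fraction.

697/152

y(1) = (6 + 21/6)/2 = 19/4.
y(2) = (19/4 + 21/(19/4))/2 = 697/152.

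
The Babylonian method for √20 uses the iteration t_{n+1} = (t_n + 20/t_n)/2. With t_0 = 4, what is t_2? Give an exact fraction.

161/36

t_1 = (4 + 20/4)/2 = 9/2.
t_2 = (9/2 + 20/(9/2))/2 = 161/36.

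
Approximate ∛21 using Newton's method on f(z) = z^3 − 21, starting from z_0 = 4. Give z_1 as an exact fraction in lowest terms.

f'(z) = 3z^2.
f(4) = 43, f'(4) = 48, so z_1 = 4 − 43/48 = 149/48.

149/48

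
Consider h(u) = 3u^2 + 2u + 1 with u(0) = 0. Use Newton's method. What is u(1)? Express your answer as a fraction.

h'(u) = 6u + 2.
h(0) = 1, h'(0) = 2, so u(1) = 0 − 1/2 = −1/2.

−1/2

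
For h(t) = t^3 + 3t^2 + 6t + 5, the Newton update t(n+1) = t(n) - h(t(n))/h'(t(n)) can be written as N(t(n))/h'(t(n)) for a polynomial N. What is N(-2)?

-9

h'(t) = 3t^2 + 6t + 6.
N(t) = t·h'(t) - h(t) = t·(3t^2 + 6t + 6) - (t^3 + 3t^2 + 6t + 5) = 2t^3 + 3t^2 - 5.
N(-2) = -9.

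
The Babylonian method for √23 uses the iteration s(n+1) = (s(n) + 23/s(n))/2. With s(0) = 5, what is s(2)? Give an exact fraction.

s(1) = (5 + 23/5)/2 = 24/5.
s(2) = (24/5 + 23/(24/5))/2 = 1151/240.

1151/240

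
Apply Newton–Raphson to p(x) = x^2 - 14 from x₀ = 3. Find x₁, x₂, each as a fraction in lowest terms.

p'(x) = 2x.
p(3) = -5, p'(3) = 6, so x₁ = 3 - (-5)/6 = 23/6.
p(23/6) = 25/36, p'(23/6) = 23/3, so x₂ = (23/6) - (25/36)/(23/3) = 1033/276.

x₁ = 23/6, x₂ = 1033/276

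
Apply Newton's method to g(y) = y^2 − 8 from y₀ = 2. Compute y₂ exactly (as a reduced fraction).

g'(y) = 2y.
g(2) = −4, g'(2) = 4, so y₁ = 2 − (−4)/4 = 3.
g(3) = 1, g'(3) = 6, so y₂ = 3 − 1/6 = 17/6.

17/6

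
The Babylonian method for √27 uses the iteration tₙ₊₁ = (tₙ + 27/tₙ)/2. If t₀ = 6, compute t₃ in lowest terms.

t₁ = (6 + 27/6)/2 = 21/4.
t₂ = (21/4 + 27/(21/4))/2 = 291/56.
t₃ = (291/56 + 27/(291/56))/2 = 56451/10864.

56451/10864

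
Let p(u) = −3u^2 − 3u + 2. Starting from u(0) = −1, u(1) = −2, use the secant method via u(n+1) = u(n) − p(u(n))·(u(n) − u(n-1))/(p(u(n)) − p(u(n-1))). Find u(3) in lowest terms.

−10/7

p(−1) = 2, p(−2) = −4. u(2) = (−2) − (−4)·((−2) − (−1))/((−4) − 2) = −4/3.
p(−2) = −4, p(−4/3) = 2/3. u(3) = (−4/3) − (2/3)·((−4/3) − (−2))/((2/3) − (−4)) = −10/7.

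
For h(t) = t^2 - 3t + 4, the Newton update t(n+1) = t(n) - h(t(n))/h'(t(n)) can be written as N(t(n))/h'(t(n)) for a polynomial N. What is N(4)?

12

h'(t) = 2t - 3.
N(t) = t·h'(t) - h(t) = t·(2t - 3) - (t^2 - 3t + 4) = t^2 - 4.
N(4) = 12.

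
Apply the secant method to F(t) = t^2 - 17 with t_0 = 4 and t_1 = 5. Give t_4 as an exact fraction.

F(4) = -1, F(5) = 8. t_2 = 5 - 8·(5 - 4)/(8 - (-1)) = 37/9.
F(5) = 8, F(37/9) = -8/81. t_3 = (37/9) - (-8/81)·((37/9) - 5)/((-8/81) - 8) = 169/41.
F(37/9) = -8/81, F(169/41) = -16/1681. t_4 = (169/41) - (-16/1681)·((169/41) - (37/9))/((-16/1681) - (-8/81)) = 6263/1519.

6263/1519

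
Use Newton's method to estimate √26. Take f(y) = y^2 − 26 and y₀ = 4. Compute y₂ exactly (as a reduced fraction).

f'(y) = 2y.
f(4) = −10, f'(4) = 8, so y₁ = 4 − (−10)/8 = 21/4.
f(21/4) = 25/16, f'(21/4) = 21/2, so y₂ = (21/4) − (25/16)/(21/2) = 857/168.

857/168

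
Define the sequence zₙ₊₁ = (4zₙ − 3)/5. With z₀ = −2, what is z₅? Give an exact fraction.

z₁ = (4·(−2) − 3)/5 = −11/5.
z₂ = (4·(−11/5) − 3)/5 = −59/25.
z₃ = (4·(−59/25) − 3)/5 = −311/125.
z₄ = (4·(−311/125) − 3)/5 = −1619/625.
z₅ = (4·(−1619/625) − 3)/5 = −8351/3125.

−8351/3125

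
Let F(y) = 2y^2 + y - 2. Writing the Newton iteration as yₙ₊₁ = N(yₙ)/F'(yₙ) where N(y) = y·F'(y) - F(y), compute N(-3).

F'(y) = 4y + 1.
N(y) = y·F'(y) - F(y) = y·(4y + 1) - (2y^2 + y - 2) = 2y^2 + 2.
N(-3) = 20.

20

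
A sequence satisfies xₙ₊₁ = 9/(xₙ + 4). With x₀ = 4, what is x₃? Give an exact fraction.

369/236

x₁ = 9/(4 + 4) = 9/8.
x₂ = 9/(9/8 + 4) = 72/41.
x₃ = 9/(72/41 + 4) = 369/236.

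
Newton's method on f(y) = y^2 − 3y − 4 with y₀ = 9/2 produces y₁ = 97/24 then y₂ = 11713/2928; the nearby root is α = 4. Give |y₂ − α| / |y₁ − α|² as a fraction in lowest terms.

y₁ − α = 97/24 − 4 = 1/24, so |y₁ − α| = 1/24.
y₂ − α = 11713/2928 − 4 = 1/2928, so |y₂ − α| = 1/2928.
|y₁ − α|² = 1/576.
Ratio = (1/2928) / (1/576) = 12/61.

12/61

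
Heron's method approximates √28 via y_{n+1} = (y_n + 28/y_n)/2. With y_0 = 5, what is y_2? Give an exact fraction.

5609/1060

y_1 = (5 + 28/5)/2 = 53/10.
y_2 = (53/10 + 28/(53/10))/2 = 5609/1060.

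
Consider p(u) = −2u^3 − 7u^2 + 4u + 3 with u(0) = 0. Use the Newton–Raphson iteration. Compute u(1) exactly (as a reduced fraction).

p'(u) = −6u^2 − 14u + 4.
p(0) = 3, p'(0) = 4, so u(1) = 0 − 3/4 = −3/4.

−3/4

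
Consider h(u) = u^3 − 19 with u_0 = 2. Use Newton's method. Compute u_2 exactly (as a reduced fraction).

59291/22050

h'(u) = 3u^2.
h(2) = −11, h'(2) = 12, so u_1 = 2 − (−11)/12 = 35/12.
h(35/12) = 10043/1728, h'(35/12) = 1225/48, so u_2 = (35/12) − (10043/1728)/(1225/48) = 59291/22050.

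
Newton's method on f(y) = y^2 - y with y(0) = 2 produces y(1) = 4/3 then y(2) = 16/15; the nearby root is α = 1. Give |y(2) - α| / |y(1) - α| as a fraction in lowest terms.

1/5

y(1) - α = 4/3 - 1 = 1/3, so |y(1) - α| = 1/3.
y(2) - α = 16/15 - 1 = 1/15, so |y(2) - α| = 1/15.
Ratio = (1/15) / (1/3) = 1/5.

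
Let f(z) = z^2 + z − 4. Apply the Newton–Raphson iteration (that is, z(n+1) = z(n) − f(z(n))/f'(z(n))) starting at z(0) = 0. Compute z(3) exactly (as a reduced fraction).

724/441

f'(z) = 2z + 1.
f(0) = −4, f'(0) = 1, so z(1) = 0 − (−4)/1 = 4.
f(4) = 16, f'(4) = 9, so z(2) = 4 − 16/9 = 20/9.
f(20/9) = 256/81, f'(20/9) = 49/9, so z(3) = (20/9) − (256/81)/(49/9) = 724/441.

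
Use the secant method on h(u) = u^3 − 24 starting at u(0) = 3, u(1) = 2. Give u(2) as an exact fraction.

h(3) = 3, h(2) = −16. u(2) = 2 − (−16)·(2 − 3)/((−16) − 3) = 54/19.

54/19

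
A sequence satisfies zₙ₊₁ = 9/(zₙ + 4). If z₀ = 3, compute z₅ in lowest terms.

z₁ = 9/(3 + 4) = 9/7.
z₂ = 9/(9/7 + 4) = 63/37.
z₃ = 9/(63/37 + 4) = 333/211.
z₄ = 9/(333/211 + 4) = 1899/1177.
z₅ = 9/(1899/1177 + 4) = 10593/6607.

10593/6607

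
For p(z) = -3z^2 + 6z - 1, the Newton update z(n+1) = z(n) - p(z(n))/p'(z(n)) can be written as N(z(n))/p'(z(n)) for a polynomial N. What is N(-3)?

p'(z) = -6z + 6.
N(z) = z·p'(z) - p(z) = z·(-6z + 6) - (-3z^2 + 6z - 1) = -3z^2 + 1.
N(-3) = -26.

-26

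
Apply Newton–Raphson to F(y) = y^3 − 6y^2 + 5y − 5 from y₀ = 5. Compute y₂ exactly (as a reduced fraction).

4129/790

F'(y) = 3y^2 − 12y + 5.
F(5) = −5, F'(5) = 20, so y₁ = 5 − (−5)/20 = 21/4.
F(21/4) = 37/64, F'(21/4) = 395/16, so y₂ = (21/4) − (37/64)/(395/16) = 4129/790.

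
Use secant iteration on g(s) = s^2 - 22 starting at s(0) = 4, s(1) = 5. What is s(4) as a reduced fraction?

g(4) = -6, g(5) = 3. s(2) = 5 - 3·(5 - 4)/(3 - (-6)) = 14/3.
g(5) = 3, g(14/3) = -2/9. s(3) = (14/3) - (-2/9)·((14/3) - 5)/((-2/9) - 3) = 136/29.
g(14/3) = -2/9, g(136/29) = -6/841. s(4) = (136/29) - (-6/841)·((136/29) - (14/3))/((-6/841) - (-2/9)) = 1909/407.

1909/407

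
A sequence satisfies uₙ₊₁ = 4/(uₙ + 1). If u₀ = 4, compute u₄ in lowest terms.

116/65

u₁ = 4/(4 + 1) = 4/5.
u₂ = 4/(4/5 + 1) = 20/9.
u₃ = 4/(20/9 + 1) = 36/29.
u₄ = 4/(36/29 + 1) = 116/65.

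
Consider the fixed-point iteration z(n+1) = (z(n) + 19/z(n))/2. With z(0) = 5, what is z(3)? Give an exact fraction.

1839281/421960

z(1) = (5 + 19/5)/2 = 22/5.
z(2) = (22/5 + 19/(22/5))/2 = 959/220.
z(3) = (959/220 + 19/(959/220))/2 = 1839281/421960.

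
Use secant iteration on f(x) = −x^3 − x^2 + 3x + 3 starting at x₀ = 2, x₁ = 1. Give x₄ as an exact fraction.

f(2) = −3, f(1) = 4. x₂ = 1 − 4·(1 − 2)/(4 − (−3)) = 11/7.
f(1) = 4, f(11/7) = 468/343. x₃ = (11/7) − (468/343)·((11/7) − 1)/((468/343) − 4) = 211/113.
f(11/7) = 468/343, f(211/113) = −2013336/1442897. x₄ = (211/113) − (−2013336/1442897)·((211/113) − (11/7))/((−2013336/1442897) − (468/343)) = 5013037/2918483.

5013037/2918483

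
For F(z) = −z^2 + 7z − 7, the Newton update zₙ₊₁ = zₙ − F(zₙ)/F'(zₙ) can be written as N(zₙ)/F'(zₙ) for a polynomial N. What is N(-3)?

−2

F'(z) = −2z + 7.
N(z) = z·F'(z) − F(z) = z·(−2z + 7) − (−z^2 + 7z − 7) = −z^2 + 7.
N(-3) = −2.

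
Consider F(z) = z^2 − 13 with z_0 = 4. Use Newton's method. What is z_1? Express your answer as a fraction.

29/8

F'(z) = 2z.
F(4) = 3, F'(4) = 8, so z_1 = 4 − 3/8 = 29/8.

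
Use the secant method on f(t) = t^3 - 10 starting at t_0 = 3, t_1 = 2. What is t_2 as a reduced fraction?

f(3) = 17, f(2) = -2. t_2 = 2 - (-2)·(2 - 3)/((-2) - 17) = 40/19.

40/19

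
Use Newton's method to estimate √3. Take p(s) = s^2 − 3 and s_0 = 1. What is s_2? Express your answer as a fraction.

7/4

p'(s) = 2s.
p(1) = −2, p'(1) = 2, so s_1 = 1 − (−2)/2 = 2.
p(2) = 1, p'(2) = 4, so s_2 = 2 − 1/4 = 7/4.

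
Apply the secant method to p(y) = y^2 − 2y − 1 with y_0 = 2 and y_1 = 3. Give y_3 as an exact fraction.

12/5

p(2) = −1, p(3) = 2. y_2 = 3 − 2·(3 − 2)/(2 − (−1)) = 7/3.
p(3) = 2, p(7/3) = −2/9. y_3 = (7/3) − (−2/9)·((7/3) − 3)/((−2/9) − 2) = 12/5.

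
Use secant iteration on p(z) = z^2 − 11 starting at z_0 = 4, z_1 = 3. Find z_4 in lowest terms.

p(4) = 5, p(3) = −2. z_2 = 3 − (−2)·(3 − 4)/((−2) − 5) = 23/7.
p(3) = −2, p(23/7) = −10/49. z_3 = (23/7) − (−10/49)·((23/7) − 3)/((−10/49) − (−2)) = 73/22.
p(23/7) = −10/49, p(73/22) = 5/484. z_4 = (73/22) − (5/484)·((73/22) − (23/7))/((5/484) − (−10/49)) = 3373/1017.

3373/1017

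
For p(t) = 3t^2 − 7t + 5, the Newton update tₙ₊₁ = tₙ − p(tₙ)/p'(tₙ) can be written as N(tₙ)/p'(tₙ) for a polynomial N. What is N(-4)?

p'(t) = 6t − 7.
N(t) = t·p'(t) − p(t) = t·(6t − 7) − (3t^2 − 7t + 5) = 3t^2 − 5.
N(-4) = 43.

43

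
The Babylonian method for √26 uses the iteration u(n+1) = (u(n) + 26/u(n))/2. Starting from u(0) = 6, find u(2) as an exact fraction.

u(1) = (6 + 26/6)/2 = 31/6.
u(2) = (31/6 + 26/(31/6))/2 = 1897/372.

1897/372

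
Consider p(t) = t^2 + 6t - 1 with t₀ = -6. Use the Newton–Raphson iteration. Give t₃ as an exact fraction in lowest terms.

p'(t) = 2t + 6.
p(-6) = -1, p'(-6) = -6, so t₁ = (-6) - (-1)/(-6) = -37/6.
p(-37/6) = 1/36, p'(-37/6) = -19/3, so t₂ = (-37/6) - (1/36)/(-19/3) = -1405/228.
p(-1405/228) = 1/51984, p'(-1405/228) = -721/114, so t₃ = (-1405/228) - (1/51984)/(-721/114) = -2026009/328776.

-2026009/328776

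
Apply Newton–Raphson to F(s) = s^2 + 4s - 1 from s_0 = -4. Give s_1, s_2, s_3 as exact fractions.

F'(s) = 2s + 4.
F(-4) = -1, F'(-4) = -4, so s_1 = (-4) - (-1)/(-4) = -17/4.
F(-17/4) = 1/16, F'(-17/4) = -9/2, so s_2 = (-17/4) - (1/16)/(-9/2) = -305/72.
F(-305/72) = 1/5184, F'(-305/72) = -161/36, so s_3 = (-305/72) - (1/5184)/(-161/36) = -98209/23184.

s_1 = -17/4, s_2 = -305/72, s_3 = -98209/23184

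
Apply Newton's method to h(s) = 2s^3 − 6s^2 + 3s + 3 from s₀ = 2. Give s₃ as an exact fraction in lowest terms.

h'(s) = 6s^2 − 12s + 3.
h(2) = 1, h'(2) = 3, so s₁ = 2 − 1/3 = 5/3.
h(5/3) = 16/27, h'(5/3) = −1/3, so s₂ = (5/3) − (16/27)/(−1/3) = 31/9.
h(31/9) = 17408/729, h'(31/9) = 887/27, so s₃ = (31/9) − (17408/729)/(887/27) = 65083/23949.

65083/23949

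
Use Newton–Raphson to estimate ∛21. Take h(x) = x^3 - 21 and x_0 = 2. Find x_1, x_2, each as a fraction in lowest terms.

h'(x) = 3x^2.
h(2) = -13, h'(2) = 12, so x_1 = 2 - (-13)/12 = 37/12.
h(37/12) = 14365/1728, h'(37/12) = 1369/48, so x_2 = (37/12) - (14365/1728)/(1369/48) = 68797/24642.

x_1 = 37/12, x_2 = 68797/24642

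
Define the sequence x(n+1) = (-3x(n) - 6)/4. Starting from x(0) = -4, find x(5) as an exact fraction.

x(1) = (-3·(-4) - 6)/4 = 3/2.
x(2) = (-3·(3/2) - 6)/4 = -21/8.
x(3) = (-3·(-21/8) - 6)/4 = 15/32.
x(4) = (-3·(15/32) - 6)/4 = -237/128.
x(5) = (-3·(-237/128) - 6)/4 = -57/512.

-57/512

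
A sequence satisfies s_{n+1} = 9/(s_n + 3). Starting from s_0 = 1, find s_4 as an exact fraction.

s_1 = 9/(1 + 3) = 9/4.
s_2 = 9/(9/4 + 3) = 12/7.
s_3 = 9/(12/7 + 3) = 21/11.
s_4 = 9/(21/11 + 3) = 11/6.

11/6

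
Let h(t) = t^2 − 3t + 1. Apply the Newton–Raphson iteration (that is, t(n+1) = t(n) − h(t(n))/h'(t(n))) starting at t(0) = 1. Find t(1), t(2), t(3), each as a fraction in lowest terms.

t(1) = 0, t(2) = 1/3, t(3) = 8/21

h'(t) = 2t − 3.
h(1) = −1, h'(1) = −1, so t(1) = 1 − (−1)/(−1) = 0.
h(0) = 1, h'(0) = −3, so t(2) = 0 − 1/(−3) = 1/3.
h(1/3) = 1/9, h'(1/3) = −7/3, so t(3) = (1/3) − (1/9)/(−7/3) = 8/21.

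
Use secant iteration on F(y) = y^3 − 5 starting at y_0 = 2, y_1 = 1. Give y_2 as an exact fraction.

11/7

F(2) = 3, F(1) = −4. y_2 = 1 − (−4)·(1 − 2)/((−4) − 3) = 11/7.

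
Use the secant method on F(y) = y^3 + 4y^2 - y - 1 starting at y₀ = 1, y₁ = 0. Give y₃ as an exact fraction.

16

F(1) = 3, F(0) = -1. y₂ = 0 - (-1)·(0 - 1)/((-1) - 3) = 1/4.
F(0) = -1, F(1/4) = -63/64. y₃ = (1/4) - (-63/64)·((1/4) - 0)/((-63/64) - (-1)) = 16.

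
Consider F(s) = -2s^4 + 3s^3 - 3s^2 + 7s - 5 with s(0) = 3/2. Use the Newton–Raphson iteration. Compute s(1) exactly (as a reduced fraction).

19/14

F'(s) = -8s^3 + 9s^2 - 6s + 7.
F(3/2) = -5/4, F'(3/2) = -35/4, so s(1) = (3/2) - (-5/4)/(-35/4) = 19/14.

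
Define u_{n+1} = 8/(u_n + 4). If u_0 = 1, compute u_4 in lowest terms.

u_1 = 8/(1 + 4) = 8/5.
u_2 = 8/(8/5 + 4) = 10/7.
u_3 = 8/(10/7 + 4) = 28/19.
u_4 = 8/(28/19 + 4) = 19/13.

19/13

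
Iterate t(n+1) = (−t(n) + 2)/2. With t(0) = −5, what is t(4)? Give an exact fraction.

t(1) = (−(−5) + 2)/2 = 7/2.
t(2) = (−(7/2) + 2)/2 = −3/4.
t(3) = (−(−3/4) + 2)/2 = 11/8.
t(4) = (−(11/8) + 2)/2 = 5/16.

5/16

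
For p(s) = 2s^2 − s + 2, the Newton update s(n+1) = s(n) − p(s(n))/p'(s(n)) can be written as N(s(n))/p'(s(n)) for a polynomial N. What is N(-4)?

30

p'(s) = 4s − 1.
N(s) = s·p'(s) − p(s) = s·(4s − 1) − (2s^2 − s + 2) = 2s^2 − 2.
N(-4) = 30.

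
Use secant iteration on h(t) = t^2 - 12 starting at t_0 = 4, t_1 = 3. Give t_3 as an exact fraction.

h(4) = 4, h(3) = -3. t_2 = 3 - (-3)·(3 - 4)/((-3) - 4) = 24/7.
h(3) = -3, h(24/7) = -12/49. t_3 = (24/7) - (-12/49)·((24/7) - 3)/((-12/49) - (-3)) = 52/15.

52/15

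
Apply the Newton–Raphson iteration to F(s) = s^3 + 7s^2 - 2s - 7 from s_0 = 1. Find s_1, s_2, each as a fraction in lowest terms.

s_1 = 16/15, s_2 = 58697/55170

F'(s) = 3s^2 + 14s - 2.
F(1) = -1, F'(1) = 15, so s_1 = 1 - (-1)/15 = 16/15.
F(16/15) = 151/3375, F'(16/15) = 1226/75, so s_2 = (16/15) - (151/3375)/(1226/75) = 58697/55170.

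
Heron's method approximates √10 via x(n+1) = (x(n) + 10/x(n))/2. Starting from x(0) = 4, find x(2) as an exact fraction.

x(1) = (4 + 10/4)/2 = 13/4.
x(2) = (13/4 + 10/(13/4))/2 = 329/104.

329/104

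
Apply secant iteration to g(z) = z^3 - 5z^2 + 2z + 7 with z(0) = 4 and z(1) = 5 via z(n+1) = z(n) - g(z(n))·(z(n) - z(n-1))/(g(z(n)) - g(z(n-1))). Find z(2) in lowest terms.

g(4) = -1, g(5) = 17. z(2) = 5 - 17·(5 - 4)/(17 - (-1)) = 73/18.

73/18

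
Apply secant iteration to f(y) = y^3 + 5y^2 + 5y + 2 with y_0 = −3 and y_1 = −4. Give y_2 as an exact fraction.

f(−3) = 5, f(−4) = −2. y_2 = (−4) − (−2)·((−4) − (−3))/((−2) − 5) = −26/7.

−26/7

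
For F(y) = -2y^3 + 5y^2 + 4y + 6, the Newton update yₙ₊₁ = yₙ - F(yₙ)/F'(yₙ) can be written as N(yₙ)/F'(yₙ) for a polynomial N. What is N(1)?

F'(y) = -6y^2 + 10y + 4.
N(y) = y·F'(y) - F(y) = y·(-6y^2 + 10y + 4) - (-2y^3 + 5y^2 + 4y + 6) = -4y^3 + 5y^2 - 6.
N(1) = -5.

-5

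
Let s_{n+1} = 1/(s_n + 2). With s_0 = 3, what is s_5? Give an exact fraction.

s_1 = 1/(3 + 2) = 1/5.
s_2 = 1/(1/5 + 2) = 5/11.
s_3 = 1/(5/11 + 2) = 11/27.
s_4 = 1/(11/27 + 2) = 27/65.
s_5 = 1/(27/65 + 2) = 65/157.

65/157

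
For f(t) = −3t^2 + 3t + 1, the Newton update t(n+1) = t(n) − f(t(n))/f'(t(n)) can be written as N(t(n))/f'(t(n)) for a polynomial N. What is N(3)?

f'(t) = −6t + 3.
N(t) = t·f'(t) − f(t) = t·(−6t + 3) − (−3t^2 + 3t + 1) = −3t^2 − 1.
N(3) = −28.

−28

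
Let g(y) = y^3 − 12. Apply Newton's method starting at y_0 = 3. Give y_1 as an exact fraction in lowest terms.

g'(y) = 3y^2.
g(3) = 15, g'(3) = 27, so y_1 = 3 − 15/27 = 22/9.

22/9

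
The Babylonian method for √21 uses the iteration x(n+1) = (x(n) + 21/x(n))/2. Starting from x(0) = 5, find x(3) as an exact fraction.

277727/60605

x(1) = (5 + 21/5)/2 = 23/5.
x(2) = (23/5 + 21/(23/5))/2 = 527/115.
x(3) = (527/115 + 21/(527/115))/2 = 277727/60605.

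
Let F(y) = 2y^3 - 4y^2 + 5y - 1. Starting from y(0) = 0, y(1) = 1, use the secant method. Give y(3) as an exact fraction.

5/23

F(0) = -1, F(1) = 2. y(2) = 1 - 2·(1 - 0)/(2 - (-1)) = 1/3.
F(1) = 2, F(1/3) = 8/27. y(3) = (1/3) - (8/27)·((1/3) - 1)/((8/27) - 2) = 5/23.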